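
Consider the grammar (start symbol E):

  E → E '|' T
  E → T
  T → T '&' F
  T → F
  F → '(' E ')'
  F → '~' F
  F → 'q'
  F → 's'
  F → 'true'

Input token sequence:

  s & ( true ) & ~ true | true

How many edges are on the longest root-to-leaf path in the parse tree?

[E [E [T [T [T [F s]] & [F ( [E [T [F true]]] )]] & [F ~ [F true]]]] | [T [F true]]]

8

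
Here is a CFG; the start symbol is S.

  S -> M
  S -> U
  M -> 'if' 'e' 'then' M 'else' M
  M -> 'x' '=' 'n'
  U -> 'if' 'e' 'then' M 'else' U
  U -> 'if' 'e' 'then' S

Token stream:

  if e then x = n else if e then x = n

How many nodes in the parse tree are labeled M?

[S [U if e then [M x = n] else [U if e then [S [M x = n]]]]]

2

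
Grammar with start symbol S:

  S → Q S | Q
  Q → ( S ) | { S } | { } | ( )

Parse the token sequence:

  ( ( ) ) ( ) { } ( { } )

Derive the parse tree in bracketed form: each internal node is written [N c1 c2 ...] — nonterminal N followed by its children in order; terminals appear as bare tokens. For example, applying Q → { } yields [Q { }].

[S [Q ( [S [Q ( )]] )] [S [Q ( )] [S [Q { }] [S [Q ( [S [Q { }]] )]]]]]

S
Q S
( S ) S
( Q ) S
( ( ) ) S
( ( ) ) Q S
( ( ) ) ( ) S
( ( ) ) ( ) Q S
( ( ) ) ( ) { } S
( ( ) ) ( ) { } Q
( ( ) ) ( ) { } ( S )
( ( ) ) ( ) { } ( Q )
( ( ) ) ( ) { } ( { } )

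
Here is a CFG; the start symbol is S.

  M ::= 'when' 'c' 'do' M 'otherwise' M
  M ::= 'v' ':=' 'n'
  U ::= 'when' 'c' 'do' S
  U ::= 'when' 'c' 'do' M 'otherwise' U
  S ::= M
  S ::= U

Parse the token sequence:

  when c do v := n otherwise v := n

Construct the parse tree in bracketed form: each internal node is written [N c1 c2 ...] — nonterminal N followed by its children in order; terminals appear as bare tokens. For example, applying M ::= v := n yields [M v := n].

[S [M when c do [M v := n] otherwise [M v := n]]]

S
M
when c do M otherwise M
when c do v := n otherwise M
when c do v := n otherwise v := n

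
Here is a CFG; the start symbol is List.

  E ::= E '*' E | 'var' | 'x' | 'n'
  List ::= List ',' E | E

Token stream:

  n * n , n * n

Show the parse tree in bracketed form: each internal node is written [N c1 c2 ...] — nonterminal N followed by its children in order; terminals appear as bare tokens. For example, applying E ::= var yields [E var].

List
List , E
E , E
E * E , E
n * E , E
n * n , E
n * n , E * E
n * n , n * E
n * n , n * n

[List [List [E [E n] * [E n]]] , [E [E n] * [E n]]]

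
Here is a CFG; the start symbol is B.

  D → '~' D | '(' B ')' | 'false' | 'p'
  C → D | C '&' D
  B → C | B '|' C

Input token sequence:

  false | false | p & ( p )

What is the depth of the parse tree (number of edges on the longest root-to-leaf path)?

[B [B [B [C [D false]]] | [C [D false]]] | [C [C [D p]] & [D ( [B [C [D p]]] )]]]

6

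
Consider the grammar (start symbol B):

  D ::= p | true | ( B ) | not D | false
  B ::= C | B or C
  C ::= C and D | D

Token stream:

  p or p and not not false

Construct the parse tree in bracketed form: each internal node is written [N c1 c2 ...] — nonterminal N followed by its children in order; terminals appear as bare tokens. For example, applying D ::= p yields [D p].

[B [B [C [D p]]] or [C [C [D p]] and [D not [D not [D false]]]]]

B
B or C
C or C
D or C
p or C
p or C and D
p or D and D
p or p and D
p or p and not D
p or p and not not D
p or p and not not false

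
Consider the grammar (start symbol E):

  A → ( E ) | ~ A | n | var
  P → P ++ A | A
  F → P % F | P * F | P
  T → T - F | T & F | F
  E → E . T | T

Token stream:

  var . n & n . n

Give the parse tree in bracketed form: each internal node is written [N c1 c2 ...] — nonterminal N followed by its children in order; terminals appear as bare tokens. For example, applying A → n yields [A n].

[E [E [E [T [F [P [A var]]]]] . [T [T [F [P [A n]]]] & [F [P [A n]]]]] . [T [F [P [A n]]]]]

E
E . T
E . T . T
T . T . T
F . T . T
P . T . T
A . T . T
var . T . T
var . T & F . T
var . F & F . T
var . P & F . T
var . A & F . T
var . n & F . T
var . n & P . T
var . n & A . T
var . n & n . T
var . n & n . F
var . n & n . P
var . n & n . A
var . n & n . n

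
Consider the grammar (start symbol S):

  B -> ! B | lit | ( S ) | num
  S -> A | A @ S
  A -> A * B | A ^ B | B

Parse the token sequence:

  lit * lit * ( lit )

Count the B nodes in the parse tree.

4

[S [A [A [A [B lit]] * [B lit]] * [B ( [S [A [B lit]]] )]]]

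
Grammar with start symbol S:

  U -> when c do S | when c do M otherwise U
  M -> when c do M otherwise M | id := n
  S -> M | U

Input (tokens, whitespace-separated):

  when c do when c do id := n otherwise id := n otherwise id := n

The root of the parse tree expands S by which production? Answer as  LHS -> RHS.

S -> M

[S [M when c do [M when c do [M id := n] otherwise [M id := n]] otherwise [M id := n]]]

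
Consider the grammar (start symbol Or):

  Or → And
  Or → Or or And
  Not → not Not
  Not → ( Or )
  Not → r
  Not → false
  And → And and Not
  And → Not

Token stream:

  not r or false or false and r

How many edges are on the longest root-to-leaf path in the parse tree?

[Or [Or [Or [And [Not not [Not r]]]] or [And [Not false]]] or [And [And [Not false]] and [Not r]]]

6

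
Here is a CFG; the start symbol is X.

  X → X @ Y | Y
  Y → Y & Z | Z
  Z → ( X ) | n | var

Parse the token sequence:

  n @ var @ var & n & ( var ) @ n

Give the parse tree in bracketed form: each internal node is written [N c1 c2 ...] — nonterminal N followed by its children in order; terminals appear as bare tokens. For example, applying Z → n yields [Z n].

[X [X [X [X [Y [Z n]]] @ [Y [Z var]]] @ [Y [Y [Y [Z var]] & [Z n]] & [Z ( [X [Y [Z var]]] )]]] @ [Y [Z n]]]

X
X @ Y
X @ Y @ Y
X @ Y @ Y @ Y
Y @ Y @ Y @ Y
Z @ Y @ Y @ Y
n @ Y @ Y @ Y
n @ Z @ Y @ Y
n @ var @ Y @ Y
n @ var @ Y & Z @ Y
n @ var @ Y & Z & Z @ Y
n @ var @ Z & Z & Z @ Y
n @ var @ var & Z & Z @ Y
n @ var @ var & n & Z @ Y
n @ var @ var & n & ( X ) @ Y
n @ var @ var & n & ( Y ) @ Y
n @ var @ var & n & ( Z ) @ Y
n @ var @ var & n & ( var ) @ Y
n @ var @ var & n & ( var ) @ Z
n @ var @ var & n & ( var ) @ n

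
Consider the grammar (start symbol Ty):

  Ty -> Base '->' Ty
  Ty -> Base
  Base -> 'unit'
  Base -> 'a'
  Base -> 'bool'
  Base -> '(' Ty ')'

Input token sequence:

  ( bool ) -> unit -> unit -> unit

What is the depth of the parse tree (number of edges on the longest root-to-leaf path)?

5

[Ty [Base ( [Ty [Base bool]] )] -> [Ty [Base unit] -> [Ty [Base unit] -> [Ty [Base unit]]]]]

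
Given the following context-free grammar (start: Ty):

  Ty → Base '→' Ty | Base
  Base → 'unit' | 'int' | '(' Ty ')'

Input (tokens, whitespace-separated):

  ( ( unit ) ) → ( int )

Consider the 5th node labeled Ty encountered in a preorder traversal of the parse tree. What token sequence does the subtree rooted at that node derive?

[Ty [Base ( [Ty [Base ( [Ty [Base unit]] )]] )] → [Ty [Base ( [Ty [Base int]] )]]]

int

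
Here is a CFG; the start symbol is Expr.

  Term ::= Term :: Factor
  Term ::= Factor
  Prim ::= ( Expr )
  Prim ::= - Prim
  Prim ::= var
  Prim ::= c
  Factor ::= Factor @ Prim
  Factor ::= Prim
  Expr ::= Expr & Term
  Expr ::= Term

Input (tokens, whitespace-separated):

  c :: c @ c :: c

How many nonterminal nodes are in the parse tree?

[Expr [Term [Term [Term [Factor [Prim c]]] :: [Factor [Factor [Prim c]] @ [Prim c]]] :: [Factor [Prim c]]]]

12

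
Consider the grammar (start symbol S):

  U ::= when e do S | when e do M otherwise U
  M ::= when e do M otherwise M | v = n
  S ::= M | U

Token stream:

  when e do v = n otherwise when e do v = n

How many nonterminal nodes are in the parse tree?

[S [U when e do [M v = n] otherwise [U when e do [S [M v = n]]]]]

6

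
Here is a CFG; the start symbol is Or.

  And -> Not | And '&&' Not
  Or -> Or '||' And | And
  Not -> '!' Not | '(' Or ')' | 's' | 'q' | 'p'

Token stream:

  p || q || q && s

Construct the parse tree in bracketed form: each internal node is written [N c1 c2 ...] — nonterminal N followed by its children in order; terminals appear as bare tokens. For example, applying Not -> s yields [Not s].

Or
Or || And
Or || And || And
And || And || And
Not || And || And
p || And || And
p || Not || And
p || q || And
p || q || And && Not
p || q || Not && Not
p || q || q && Not
p || q || q && s

[Or [Or [Or [And [Not p]]] || [And [Not q]]] || [And [And [Not q]] && [Not s]]]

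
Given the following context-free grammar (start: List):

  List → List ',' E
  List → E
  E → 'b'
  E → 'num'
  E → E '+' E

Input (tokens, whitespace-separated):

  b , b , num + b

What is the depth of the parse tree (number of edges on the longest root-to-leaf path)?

4

[List [List [List [E b]] , [E b]] , [E [E num] + [E b]]]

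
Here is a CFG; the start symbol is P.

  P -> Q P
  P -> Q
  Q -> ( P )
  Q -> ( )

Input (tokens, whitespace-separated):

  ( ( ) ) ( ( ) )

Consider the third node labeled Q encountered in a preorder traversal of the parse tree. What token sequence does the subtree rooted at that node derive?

[P [Q ( [P [Q ( )]] )] [P [Q ( [P [Q ( )]] )]]]

( ( ) )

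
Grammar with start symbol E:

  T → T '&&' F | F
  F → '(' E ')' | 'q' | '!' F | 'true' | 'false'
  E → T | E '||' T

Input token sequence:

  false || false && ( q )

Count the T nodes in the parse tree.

[E [E [T [F false]]] || [T [T [F false]] && [F ( [E [T [F q]]] )]]]

4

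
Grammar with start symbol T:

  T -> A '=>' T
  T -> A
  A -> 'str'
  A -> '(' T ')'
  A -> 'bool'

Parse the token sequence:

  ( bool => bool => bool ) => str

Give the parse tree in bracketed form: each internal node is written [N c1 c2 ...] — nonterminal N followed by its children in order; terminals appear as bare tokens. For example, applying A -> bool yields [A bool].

[T [A ( [T [A bool] => [T [A bool] => [T [A bool]]]] )] => [T [A str]]]

T
A => T
( T ) => T
( A => T ) => T
( bool => T ) => T
( bool => A => T ) => T
( bool => bool => T ) => T
( bool => bool => A ) => T
( bool => bool => bool ) => T
( bool => bool => bool ) => A
( bool => bool => bool ) => str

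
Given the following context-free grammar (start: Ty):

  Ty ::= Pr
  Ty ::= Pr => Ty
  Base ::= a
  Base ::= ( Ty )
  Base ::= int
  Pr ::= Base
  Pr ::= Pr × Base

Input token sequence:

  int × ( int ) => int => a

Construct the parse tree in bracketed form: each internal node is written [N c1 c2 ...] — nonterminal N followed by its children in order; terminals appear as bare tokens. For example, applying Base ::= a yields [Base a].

Ty
Pr => Ty
Pr × Base => Ty
Base × Base => Ty
int × Base => Ty
int × ( Ty ) => Ty
int × ( Pr ) => Ty
int × ( Base ) => Ty
int × ( int ) => Ty
int × ( int ) => Pr => Ty
int × ( int ) => Base => Ty
int × ( int ) => int => Ty
int × ( int ) => int => Pr
int × ( int ) => int => Base
int × ( int ) => int => a

[Ty [Pr [Pr [Base int]] × [Base ( [Ty [Pr [Base int]]] )]] => [Ty [Pr [Base int]] => [Ty [Pr [Base a]]]]]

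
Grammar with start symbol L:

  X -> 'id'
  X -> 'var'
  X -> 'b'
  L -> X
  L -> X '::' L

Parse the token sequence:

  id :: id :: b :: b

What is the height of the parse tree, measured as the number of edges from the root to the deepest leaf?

[L [X id] :: [L [X id] :: [L [X b] :: [L [X b]]]]]

5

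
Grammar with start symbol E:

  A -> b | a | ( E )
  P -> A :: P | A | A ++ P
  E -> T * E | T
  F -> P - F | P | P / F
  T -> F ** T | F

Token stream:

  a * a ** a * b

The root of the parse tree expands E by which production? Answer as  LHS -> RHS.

E -> T * E

[E [T [F [P [A a]]]] * [E [T [F [P [A a]]] ** [T [F [P [A a]]]]] * [E [T [F [P [A b]]]]]]]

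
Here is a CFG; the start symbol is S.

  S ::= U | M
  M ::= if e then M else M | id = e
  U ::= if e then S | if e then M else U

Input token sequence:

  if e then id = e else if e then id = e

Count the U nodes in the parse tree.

2

[S [U if e then [M id = e] else [U if e then [S [M id = e]]]]]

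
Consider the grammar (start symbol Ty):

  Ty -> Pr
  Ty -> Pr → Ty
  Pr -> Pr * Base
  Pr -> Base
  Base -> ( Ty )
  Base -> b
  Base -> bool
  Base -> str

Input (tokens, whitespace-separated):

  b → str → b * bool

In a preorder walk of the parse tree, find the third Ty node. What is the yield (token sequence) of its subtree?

[Ty [Pr [Base b]] → [Ty [Pr [Base str]] → [Ty [Pr [Pr [Base b]] * [Base bool]]]]]

b * bool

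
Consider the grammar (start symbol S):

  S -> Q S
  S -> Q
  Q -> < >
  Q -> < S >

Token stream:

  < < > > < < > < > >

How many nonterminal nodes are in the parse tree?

[S [Q < [S [Q < >]] >] [S [Q < [S [Q < >] [S [Q < >]]] >]]]

10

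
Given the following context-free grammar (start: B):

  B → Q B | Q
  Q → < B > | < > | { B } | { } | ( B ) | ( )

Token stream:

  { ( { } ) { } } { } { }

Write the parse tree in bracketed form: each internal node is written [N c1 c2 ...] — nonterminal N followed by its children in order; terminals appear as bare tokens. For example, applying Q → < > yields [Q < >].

B
Q B
{ B } B
{ Q B } B
{ ( B ) B } B
{ ( Q ) B } B
{ ( { } ) B } B
{ ( { } ) Q } B
{ ( { } ) { } } B
{ ( { } ) { } } Q B
{ ( { } ) { } } { } B
{ ( { } ) { } } { } Q
{ ( { } ) { } } { } { }

[B [Q { [B [Q ( [B [Q { }]] )] [B [Q { }]]] }] [B [Q { }] [B [Q { }]]]]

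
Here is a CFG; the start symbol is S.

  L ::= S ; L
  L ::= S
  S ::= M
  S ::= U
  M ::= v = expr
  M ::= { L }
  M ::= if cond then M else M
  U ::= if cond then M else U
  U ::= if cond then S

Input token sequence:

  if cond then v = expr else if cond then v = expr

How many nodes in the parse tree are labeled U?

[S [U if cond then [M v = expr] else [U if cond then [S [M v = expr]]]]]

2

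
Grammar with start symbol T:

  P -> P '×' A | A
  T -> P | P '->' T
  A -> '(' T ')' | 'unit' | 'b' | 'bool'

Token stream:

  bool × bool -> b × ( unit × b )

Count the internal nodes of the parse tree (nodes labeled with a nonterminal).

15

[T [P [P [A bool]] × [A bool]] -> [T [P [P [A b]] × [A ( [T [P [P [A unit]] × [A b]]] )]]]]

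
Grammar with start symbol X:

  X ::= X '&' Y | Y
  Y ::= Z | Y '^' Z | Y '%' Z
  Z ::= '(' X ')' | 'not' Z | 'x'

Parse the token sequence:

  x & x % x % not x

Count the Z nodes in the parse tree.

[X [X [Y [Z x]]] & [Y [Y [Y [Z x]] % [Z x]] % [Z not [Z x]]]]

5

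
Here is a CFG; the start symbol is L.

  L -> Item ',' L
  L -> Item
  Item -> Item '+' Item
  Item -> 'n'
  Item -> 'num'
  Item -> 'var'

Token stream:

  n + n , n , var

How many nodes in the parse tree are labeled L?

3

[L [Item [Item n] + [Item n]] , [L [Item n] , [L [Item var]]]]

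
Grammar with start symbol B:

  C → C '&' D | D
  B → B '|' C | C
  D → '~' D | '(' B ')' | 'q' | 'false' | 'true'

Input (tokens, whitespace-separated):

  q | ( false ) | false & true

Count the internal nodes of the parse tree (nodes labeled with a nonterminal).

[B [B [B [C [D q]]] | [C [D ( [B [C [D false]]] )]]] | [C [C [D false]] & [D true]]]

14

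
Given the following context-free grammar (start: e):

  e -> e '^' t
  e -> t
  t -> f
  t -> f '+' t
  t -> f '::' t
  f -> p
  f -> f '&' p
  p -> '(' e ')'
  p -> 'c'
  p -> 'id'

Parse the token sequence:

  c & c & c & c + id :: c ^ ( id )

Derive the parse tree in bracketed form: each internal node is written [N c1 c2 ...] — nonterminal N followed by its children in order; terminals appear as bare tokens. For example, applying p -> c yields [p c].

[e [e [t [f [f [f [f [p c]] & [p c]] & [p c]] & [p c]] + [t [f [p id]] :: [t [f [p c]]]]]] ^ [t [f [p ( [e [t [f [p id]]]] )]]]]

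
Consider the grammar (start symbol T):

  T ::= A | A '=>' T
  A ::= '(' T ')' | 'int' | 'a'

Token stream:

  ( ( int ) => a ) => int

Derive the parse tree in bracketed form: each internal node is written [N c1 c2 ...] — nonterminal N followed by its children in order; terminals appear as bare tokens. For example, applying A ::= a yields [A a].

T
A => T
( T ) => T
( A => T ) => T
( ( T ) => T ) => T
( ( A ) => T ) => T
( ( int ) => T ) => T
( ( int ) => A ) => T
( ( int ) => a ) => T
( ( int ) => a ) => A
( ( int ) => a ) => int

[T [A ( [T [A ( [T [A int]] )] => [T [A a]]] )] => [T [A int]]]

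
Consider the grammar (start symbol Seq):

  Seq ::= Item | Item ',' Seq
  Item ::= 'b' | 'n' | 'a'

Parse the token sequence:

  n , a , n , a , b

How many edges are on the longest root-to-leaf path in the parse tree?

6

[Seq [Item n] , [Seq [Item a] , [Seq [Item n] , [Seq [Item a] , [Seq [Item b]]]]]]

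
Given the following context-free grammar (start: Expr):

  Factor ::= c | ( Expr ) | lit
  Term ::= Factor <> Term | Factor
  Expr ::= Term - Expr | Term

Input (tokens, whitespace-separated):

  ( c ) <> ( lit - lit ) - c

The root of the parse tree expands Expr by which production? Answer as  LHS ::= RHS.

[Expr [Term [Factor ( [Expr [Term [Factor c]]] )] <> [Term [Factor ( [Expr [Term [Factor lit]] - [Expr [Term [Factor lit]]]] )]]] - [Expr [Term [Factor c]]]]

Expr ::= Term - Expr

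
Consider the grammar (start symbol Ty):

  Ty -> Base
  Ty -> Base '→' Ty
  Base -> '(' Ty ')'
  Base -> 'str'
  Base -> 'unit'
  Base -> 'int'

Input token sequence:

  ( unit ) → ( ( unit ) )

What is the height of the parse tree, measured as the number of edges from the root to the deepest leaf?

7

[Ty [Base ( [Ty [Base unit]] )] → [Ty [Base ( [Ty [Base ( [Ty [Base unit]] )]] )]]]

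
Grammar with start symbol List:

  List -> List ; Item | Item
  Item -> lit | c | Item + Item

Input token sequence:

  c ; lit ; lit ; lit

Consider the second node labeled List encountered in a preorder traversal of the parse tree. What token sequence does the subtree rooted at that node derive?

[List [List [List [List [Item c]] ; [Item lit]] ; [Item lit]] ; [Item lit]]

c ; lit ; lit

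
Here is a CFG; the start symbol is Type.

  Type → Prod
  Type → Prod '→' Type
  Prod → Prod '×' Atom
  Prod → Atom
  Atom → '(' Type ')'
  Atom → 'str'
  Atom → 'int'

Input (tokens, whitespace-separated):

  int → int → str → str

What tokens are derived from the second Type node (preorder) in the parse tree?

int → str → str

[Type [Prod [Atom int]] → [Type [Prod [Atom int]] → [Type [Prod [Atom str]] → [Type [Prod [Atom str]]]]]]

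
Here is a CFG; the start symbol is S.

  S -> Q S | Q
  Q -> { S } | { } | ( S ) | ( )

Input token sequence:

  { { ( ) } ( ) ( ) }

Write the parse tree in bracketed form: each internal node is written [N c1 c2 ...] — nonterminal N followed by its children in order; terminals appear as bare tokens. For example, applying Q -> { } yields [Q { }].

[S [Q { [S [Q { [S [Q ( )]] }] [S [Q ( )] [S [Q ( )]]]] }]]

S
Q
{ S }
{ Q S }
{ { S } S }
{ { Q } S }
{ { ( ) } S }
{ { ( ) } Q S }
{ { ( ) } ( ) S }
{ { ( ) } ( ) Q }
{ { ( ) } ( ) ( ) }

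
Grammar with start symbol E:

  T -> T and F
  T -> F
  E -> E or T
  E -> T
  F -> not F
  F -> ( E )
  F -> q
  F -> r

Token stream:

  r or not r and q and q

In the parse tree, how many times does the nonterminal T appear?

[E [E [T [F r]]] or [T [T [T [F not [F r]]] and [F q]] and [F q]]]

4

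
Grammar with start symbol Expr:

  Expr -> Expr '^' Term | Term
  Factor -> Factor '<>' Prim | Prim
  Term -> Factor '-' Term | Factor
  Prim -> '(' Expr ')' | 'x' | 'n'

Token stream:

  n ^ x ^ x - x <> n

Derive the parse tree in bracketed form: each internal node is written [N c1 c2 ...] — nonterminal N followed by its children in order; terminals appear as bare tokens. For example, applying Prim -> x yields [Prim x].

Expr
Expr ^ Term
Expr ^ Term ^ Term
Term ^ Term ^ Term
Factor ^ Term ^ Term
Prim ^ Term ^ Term
n ^ Term ^ Term
n ^ Factor ^ Term
n ^ Prim ^ Term
n ^ x ^ Term
n ^ x ^ Factor - Term
n ^ x ^ Prim - Term
n ^ x ^ x - Term
n ^ x ^ x - Factor
n ^ x ^ x - Factor <> Prim
n ^ x ^ x - Prim <> Prim
n ^ x ^ x - x <> Prim
n ^ x ^ x - x <> n

[Expr [Expr [Expr [Term [Factor [Prim n]]]] ^ [Term [Factor [Prim x]]]] ^ [Term [Factor [Prim x]] - [Term [Factor [Factor [Prim x]] <> [Prim n]]]]]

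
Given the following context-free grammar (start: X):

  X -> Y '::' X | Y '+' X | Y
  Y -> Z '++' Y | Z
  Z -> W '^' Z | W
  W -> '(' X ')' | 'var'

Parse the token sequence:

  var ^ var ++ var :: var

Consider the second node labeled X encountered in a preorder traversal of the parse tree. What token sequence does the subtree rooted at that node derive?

var

[X [Y [Z [W var] ^ [Z [W var]]] ++ [Y [Z [W var]]]] :: [X [Y [Z [W var]]]]]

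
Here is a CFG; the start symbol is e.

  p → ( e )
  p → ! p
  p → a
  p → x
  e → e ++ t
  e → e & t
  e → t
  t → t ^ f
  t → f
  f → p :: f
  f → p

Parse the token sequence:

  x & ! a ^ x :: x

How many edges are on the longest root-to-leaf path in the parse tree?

[e [e [t [f [p x]]]] & [t [t [f [p ! [p a]]]] ^ [f [p x] :: [f [p x]]]]]

6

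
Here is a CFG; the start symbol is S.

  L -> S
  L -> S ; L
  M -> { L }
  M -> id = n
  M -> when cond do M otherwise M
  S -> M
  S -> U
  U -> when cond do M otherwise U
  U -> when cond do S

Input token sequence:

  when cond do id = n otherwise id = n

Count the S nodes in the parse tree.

1

[S [M when cond do [M id = n] otherwise [M id = n]]]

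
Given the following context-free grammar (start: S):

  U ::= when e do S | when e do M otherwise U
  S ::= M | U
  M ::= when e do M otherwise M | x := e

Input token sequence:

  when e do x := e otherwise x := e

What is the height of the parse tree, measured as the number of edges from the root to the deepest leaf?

[S [M when e do [M x := e] otherwise [M x := e]]]

3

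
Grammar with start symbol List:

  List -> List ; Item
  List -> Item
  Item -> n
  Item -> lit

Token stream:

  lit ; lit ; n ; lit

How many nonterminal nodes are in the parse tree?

8

[List [List [List [List [Item lit]] ; [Item lit]] ; [Item n]] ; [Item lit]]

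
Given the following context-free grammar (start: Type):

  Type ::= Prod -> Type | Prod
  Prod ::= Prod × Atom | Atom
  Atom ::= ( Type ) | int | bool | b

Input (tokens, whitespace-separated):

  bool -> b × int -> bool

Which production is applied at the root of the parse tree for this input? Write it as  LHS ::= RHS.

Type ::= Prod -> Type

[Type [Prod [Atom bool]] -> [Type [Prod [Prod [Atom b]] × [Atom int]] -> [Type [Prod [Atom bool]]]]]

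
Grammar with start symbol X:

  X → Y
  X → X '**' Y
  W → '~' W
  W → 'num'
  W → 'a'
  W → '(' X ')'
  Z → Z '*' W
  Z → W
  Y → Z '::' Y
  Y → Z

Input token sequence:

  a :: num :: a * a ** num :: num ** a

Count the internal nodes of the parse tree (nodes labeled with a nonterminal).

23

[X [X [X [Y [Z [W a]] :: [Y [Z [W num]] :: [Y [Z [Z [W a]] * [W a]]]]]] ** [Y [Z [W num]] :: [Y [Z [W num]]]]] ** [Y [Z [W a]]]]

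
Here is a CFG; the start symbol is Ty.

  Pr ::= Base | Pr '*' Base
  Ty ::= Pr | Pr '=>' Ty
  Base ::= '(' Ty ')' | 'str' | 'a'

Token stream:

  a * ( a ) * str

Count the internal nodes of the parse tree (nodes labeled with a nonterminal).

[Ty [Pr [Pr [Pr [Base a]] * [Base ( [Ty [Pr [Base a]]] )]] * [Base str]]]

10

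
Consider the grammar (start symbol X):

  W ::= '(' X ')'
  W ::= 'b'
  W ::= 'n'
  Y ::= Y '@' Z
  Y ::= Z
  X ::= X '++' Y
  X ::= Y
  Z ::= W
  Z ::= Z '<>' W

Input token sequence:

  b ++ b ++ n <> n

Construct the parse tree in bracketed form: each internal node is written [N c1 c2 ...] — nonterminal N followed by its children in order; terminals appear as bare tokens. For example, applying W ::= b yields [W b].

X
X ++ Y
X ++ Y ++ Y
Y ++ Y ++ Y
Z ++ Y ++ Y
W ++ Y ++ Y
b ++ Y ++ Y
b ++ Z ++ Y
b ++ W ++ Y
b ++ b ++ Y
b ++ b ++ Z
b ++ b ++ Z <> W
b ++ b ++ W <> W
b ++ b ++ n <> W
b ++ b ++ n <> n

[X [X [X [Y [Z [W b]]]] ++ [Y [Z [W b]]]] ++ [Y [Z [Z [W n]] <> [W n]]]]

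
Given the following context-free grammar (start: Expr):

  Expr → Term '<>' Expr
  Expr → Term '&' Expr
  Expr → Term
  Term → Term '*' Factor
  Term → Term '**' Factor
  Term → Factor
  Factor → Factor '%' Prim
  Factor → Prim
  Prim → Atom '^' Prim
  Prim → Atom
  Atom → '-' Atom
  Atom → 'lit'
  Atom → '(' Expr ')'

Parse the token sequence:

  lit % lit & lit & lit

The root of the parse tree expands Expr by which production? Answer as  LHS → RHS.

Expr → Term '&' Expr

[Expr [Term [Factor [Factor [Prim [Atom lit]]] % [Prim [Atom lit]]]] & [Expr [Term [Factor [Prim [Atom lit]]]] & [Expr [Term [Factor [Prim [Atom lit]]]]]]]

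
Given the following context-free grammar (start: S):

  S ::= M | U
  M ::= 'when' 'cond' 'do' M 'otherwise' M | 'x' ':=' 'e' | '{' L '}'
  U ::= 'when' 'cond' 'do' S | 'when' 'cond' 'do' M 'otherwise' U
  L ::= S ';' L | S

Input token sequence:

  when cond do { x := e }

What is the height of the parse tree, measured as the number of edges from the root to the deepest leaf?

[S [U when cond do [S [M { [L [S [M x := e]]] }]]]]

7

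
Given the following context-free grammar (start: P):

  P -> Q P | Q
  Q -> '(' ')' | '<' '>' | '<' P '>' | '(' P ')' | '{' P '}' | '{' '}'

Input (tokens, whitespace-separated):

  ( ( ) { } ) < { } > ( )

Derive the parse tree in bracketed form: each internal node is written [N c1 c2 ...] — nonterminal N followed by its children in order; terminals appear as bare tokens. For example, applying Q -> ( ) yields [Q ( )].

P
Q P
( P ) P
( Q P ) P
( ( ) P ) P
( ( ) Q ) P
( ( ) { } ) P
( ( ) { } ) Q P
( ( ) { } ) < P > P
( ( ) { } ) < Q > P
( ( ) { } ) < { } > P
( ( ) { } ) < { } > Q
( ( ) { } ) < { } > ( )

[P [Q ( [P [Q ( )] [P [Q { }]]] )] [P [Q < [P [Q { }]] >] [P [Q ( )]]]]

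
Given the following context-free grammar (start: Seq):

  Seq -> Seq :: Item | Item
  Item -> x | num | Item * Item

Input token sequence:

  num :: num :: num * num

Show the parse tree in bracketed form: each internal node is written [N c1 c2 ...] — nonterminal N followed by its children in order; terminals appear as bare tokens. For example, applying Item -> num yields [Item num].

[Seq [Seq [Seq [Item num]] :: [Item num]] :: [Item [Item num] * [Item num]]]

Seq
Seq :: Item
Seq :: Item :: Item
Item :: Item :: Item
num :: Item :: Item
num :: num :: Item
num :: num :: Item * Item
num :: num :: num * Item
num :: num :: num * num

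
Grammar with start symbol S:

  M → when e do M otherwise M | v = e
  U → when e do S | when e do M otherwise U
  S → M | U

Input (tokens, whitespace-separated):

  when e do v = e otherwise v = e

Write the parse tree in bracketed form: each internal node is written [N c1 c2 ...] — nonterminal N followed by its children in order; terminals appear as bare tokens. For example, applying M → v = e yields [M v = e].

[S [M when e do [M v = e] otherwise [M v = e]]]

S
M
when e do M otherwise M
when e do v = e otherwise M
when e do v = e otherwise v = e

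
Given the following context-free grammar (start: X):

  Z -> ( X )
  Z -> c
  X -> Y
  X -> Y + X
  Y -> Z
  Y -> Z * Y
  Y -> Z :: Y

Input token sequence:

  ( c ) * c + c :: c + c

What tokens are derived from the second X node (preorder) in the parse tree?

c

[X [Y [Z ( [X [Y [Z c]]] )] * [Y [Z c]]] + [X [Y [Z c] :: [Y [Z c]]] + [X [Y [Z c]]]]]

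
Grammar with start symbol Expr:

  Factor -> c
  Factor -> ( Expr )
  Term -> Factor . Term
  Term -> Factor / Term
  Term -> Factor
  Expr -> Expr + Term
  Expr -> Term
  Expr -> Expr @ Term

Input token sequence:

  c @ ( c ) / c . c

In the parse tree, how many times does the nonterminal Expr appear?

3

[Expr [Expr [Term [Factor c]]] @ [Term [Factor ( [Expr [Term [Factor c]]] )] / [Term [Factor c] . [Term [Factor c]]]]]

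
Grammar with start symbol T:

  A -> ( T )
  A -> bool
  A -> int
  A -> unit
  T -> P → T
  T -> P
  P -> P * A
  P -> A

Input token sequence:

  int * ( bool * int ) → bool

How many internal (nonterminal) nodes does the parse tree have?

13

[T [P [P [A int]] * [A ( [T [P [P [A bool]] * [A int]]] )]] → [T [P [A bool]]]]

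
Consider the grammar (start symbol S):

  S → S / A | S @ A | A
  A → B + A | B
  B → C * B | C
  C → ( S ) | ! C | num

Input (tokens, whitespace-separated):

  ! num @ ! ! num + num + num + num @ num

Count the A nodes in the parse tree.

6

[S [S [S [A [B [C ! [C num]]]]] @ [A [B [C ! [C ! [C num]]]] + [A [B [C num]] + [A [B [C num]] + [A [B [C num]]]]]]] @ [A [B [C num]]]]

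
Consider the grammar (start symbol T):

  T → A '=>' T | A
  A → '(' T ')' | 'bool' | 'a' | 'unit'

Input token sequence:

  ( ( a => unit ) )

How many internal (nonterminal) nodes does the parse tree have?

8

[T [A ( [T [A ( [T [A a] => [T [A unit]]] )]] )]]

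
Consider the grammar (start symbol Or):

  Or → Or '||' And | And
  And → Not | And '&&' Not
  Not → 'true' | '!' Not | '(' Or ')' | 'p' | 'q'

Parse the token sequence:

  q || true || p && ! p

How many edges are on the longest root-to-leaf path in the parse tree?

[Or [Or [Or [And [Not q]]] || [And [Not true]]] || [And [And [Not p]] && [Not ! [Not p]]]]

5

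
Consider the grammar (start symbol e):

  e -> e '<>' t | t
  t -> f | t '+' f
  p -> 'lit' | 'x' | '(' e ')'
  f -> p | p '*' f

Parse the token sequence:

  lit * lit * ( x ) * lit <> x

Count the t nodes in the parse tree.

[e [e [t [f [p lit] * [f [p lit] * [f [p ( [e [t [f [p x]]]] )] * [f [p lit]]]]]]] <> [t [f [p x]]]]

3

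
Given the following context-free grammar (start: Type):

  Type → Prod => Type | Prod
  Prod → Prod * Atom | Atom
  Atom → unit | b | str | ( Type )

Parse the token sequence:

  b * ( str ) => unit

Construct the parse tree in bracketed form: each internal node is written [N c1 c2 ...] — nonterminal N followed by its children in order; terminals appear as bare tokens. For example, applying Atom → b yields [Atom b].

Type
Prod => Type
Prod * Atom => Type
Atom * Atom => Type
b * Atom => Type
b * ( Type ) => Type
b * ( Prod ) => Type
b * ( Atom ) => Type
b * ( str ) => Type
b * ( str ) => Prod
b * ( str ) => Atom
b * ( str ) => unit

[Type [Prod [Prod [Atom b]] * [Atom ( [Type [Prod [Atom str]]] )]] => [Type [Prod [Atom unit]]]]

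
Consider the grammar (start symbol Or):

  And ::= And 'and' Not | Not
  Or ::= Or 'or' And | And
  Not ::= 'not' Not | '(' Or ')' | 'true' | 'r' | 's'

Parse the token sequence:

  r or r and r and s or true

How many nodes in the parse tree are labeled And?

5

[Or [Or [Or [And [Not r]]] or [And [And [And [Not r]] and [Not r]] and [Not s]]] or [And [Not true]]]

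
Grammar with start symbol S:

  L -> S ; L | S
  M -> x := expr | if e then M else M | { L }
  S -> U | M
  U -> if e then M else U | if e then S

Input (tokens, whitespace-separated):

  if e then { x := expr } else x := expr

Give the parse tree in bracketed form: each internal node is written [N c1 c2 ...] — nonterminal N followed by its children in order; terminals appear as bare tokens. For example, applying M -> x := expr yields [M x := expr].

S
M
if e then M else M
if e then { L } else M
if e then { S } else M
if e then { M } else M
if e then { x := expr } else M
if e then { x := expr } else x := expr

[S [M if e then [M { [L [S [M x := expr]]] }] else [M x := expr]]]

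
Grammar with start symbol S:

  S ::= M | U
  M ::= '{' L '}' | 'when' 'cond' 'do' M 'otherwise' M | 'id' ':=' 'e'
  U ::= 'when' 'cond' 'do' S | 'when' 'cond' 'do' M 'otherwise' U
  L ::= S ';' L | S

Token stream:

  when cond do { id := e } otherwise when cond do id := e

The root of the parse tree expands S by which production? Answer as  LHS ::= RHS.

[S [U when cond do [M { [L [S [M id := e]]] }] otherwise [U when cond do [S [M id := e]]]]]

S ::= U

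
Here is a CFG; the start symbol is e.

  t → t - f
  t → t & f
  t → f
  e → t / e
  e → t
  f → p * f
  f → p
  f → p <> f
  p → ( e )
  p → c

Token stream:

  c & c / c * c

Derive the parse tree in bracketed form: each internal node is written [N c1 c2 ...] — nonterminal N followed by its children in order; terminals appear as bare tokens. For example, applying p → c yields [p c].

[e [t [t [f [p c]]] & [f [p c]]] / [e [t [f [p c] * [f [p c]]]]]]

e
t / e
t & f / e
f & f / e
p & f / e
c & f / e
c & p / e
c & c / e
c & c / t
c & c / f
c & c / p * f
c & c / c * f
c & c / c * p
c & c / c * c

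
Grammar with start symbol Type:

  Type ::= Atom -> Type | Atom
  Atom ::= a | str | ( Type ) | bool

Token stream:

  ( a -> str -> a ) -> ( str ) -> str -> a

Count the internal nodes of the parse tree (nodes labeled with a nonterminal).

16

[Type [Atom ( [Type [Atom a] -> [Type [Atom str] -> [Type [Atom a]]]] )] -> [Type [Atom ( [Type [Atom str]] )] -> [Type [Atom str] -> [Type [Atom a]]]]]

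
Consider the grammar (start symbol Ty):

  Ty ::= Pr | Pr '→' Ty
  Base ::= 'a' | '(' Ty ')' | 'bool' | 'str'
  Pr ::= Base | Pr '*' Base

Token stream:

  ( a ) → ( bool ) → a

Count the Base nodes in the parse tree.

[Ty [Pr [Base ( [Ty [Pr [Base a]]] )]] → [Ty [Pr [Base ( [Ty [Pr [Base bool]]] )]] → [Ty [Pr [Base a]]]]]

5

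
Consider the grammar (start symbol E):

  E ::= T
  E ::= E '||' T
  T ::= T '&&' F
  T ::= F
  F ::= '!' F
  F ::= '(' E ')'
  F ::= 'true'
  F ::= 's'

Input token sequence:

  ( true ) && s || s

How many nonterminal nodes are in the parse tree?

[E [E [T [T [F ( [E [T [F true]]] )]] && [F s]]] || [T [F s]]]

11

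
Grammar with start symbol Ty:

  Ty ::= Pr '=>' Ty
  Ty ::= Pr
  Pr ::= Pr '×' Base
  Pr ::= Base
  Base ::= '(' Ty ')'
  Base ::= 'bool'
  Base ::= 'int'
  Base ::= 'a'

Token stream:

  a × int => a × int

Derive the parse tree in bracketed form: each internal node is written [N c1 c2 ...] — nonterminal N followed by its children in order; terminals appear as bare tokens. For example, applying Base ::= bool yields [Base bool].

[Ty [Pr [Pr [Base a]] × [Base int]] => [Ty [Pr [Pr [Base a]] × [Base int]]]]

Ty
Pr => Ty
Pr × Base => Ty
Base × Base => Ty
a × Base => Ty
a × int => Ty
a × int => Pr
a × int => Pr × Base
a × int => Base × Base
a × int => a × Base
a × int => a × int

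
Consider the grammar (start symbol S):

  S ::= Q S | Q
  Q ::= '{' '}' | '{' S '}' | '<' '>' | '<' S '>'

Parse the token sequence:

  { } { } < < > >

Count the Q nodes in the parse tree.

[S [Q { }] [S [Q { }] [S [Q < [S [Q < >]] >]]]]

4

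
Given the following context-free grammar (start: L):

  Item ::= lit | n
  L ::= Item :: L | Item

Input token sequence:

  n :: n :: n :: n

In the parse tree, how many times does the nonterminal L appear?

4

[L [Item n] :: [L [Item n] :: [L [Item n] :: [L [Item n]]]]]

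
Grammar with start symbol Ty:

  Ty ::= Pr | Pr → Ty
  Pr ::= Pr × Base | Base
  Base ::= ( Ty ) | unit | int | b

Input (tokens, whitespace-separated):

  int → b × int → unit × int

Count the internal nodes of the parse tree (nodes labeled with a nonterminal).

13

[Ty [Pr [Base int]] → [Ty [Pr [Pr [Base b]] × [Base int]] → [Ty [Pr [Pr [Base unit]] × [Base int]]]]]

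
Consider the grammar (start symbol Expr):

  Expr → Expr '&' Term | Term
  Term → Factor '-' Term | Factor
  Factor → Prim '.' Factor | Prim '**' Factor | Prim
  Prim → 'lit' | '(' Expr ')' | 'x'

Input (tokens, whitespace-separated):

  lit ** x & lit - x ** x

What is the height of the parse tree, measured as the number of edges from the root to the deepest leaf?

6

[Expr [Expr [Term [Factor [Prim lit] ** [Factor [Prim x]]]]] & [Term [Factor [Prim lit]] - [Term [Factor [Prim x] ** [Factor [Prim x]]]]]]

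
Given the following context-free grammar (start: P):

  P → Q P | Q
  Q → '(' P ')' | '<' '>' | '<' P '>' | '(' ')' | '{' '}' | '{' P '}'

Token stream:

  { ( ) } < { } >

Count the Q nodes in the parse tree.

[P [Q { [P [Q ( )]] }] [P [Q < [P [Q { }]] >]]]

4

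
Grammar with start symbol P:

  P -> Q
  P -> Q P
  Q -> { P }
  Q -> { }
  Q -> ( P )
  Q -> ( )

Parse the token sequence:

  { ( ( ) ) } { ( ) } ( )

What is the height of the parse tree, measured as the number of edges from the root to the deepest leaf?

[P [Q { [P [Q ( [P [Q ( )]] )]] }] [P [Q { [P [Q ( )]] }] [P [Q ( )]]]]

6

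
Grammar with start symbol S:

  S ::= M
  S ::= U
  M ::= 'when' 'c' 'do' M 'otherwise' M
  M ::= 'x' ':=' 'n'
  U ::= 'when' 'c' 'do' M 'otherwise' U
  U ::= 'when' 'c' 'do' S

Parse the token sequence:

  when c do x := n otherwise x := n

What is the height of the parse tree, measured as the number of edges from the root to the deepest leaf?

3

[S [M when c do [M x := n] otherwise [M x := n]]]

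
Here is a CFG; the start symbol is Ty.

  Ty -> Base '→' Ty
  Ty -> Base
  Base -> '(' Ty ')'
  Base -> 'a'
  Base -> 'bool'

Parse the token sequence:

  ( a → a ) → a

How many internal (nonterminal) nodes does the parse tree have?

8

[Ty [Base ( [Ty [Base a] → [Ty [Base a]]] )] → [Ty [Base a]]]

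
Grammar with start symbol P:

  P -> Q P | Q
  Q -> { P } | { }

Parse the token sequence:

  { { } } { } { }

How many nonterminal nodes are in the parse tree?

8

[P [Q { [P [Q { }]] }] [P [Q { }] [P [Q { }]]]]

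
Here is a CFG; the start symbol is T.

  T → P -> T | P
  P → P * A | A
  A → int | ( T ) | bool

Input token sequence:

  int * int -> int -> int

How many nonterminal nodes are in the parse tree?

[T [P [P [A int]] * [A int]] -> [T [P [A int]] -> [T [P [A int]]]]]

11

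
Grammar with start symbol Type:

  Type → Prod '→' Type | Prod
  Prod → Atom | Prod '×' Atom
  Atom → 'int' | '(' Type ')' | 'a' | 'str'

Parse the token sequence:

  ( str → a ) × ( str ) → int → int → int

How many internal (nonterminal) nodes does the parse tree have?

[Type [Prod [Prod [Atom ( [Type [Prod [Atom str]] → [Type [Prod [Atom a]]]] )]] × [Atom ( [Type [Prod [Atom str]]] )]] → [Type [Prod [Atom int]] → [Type [Prod [Atom int]] → [Type [Prod [Atom int]]]]]]

23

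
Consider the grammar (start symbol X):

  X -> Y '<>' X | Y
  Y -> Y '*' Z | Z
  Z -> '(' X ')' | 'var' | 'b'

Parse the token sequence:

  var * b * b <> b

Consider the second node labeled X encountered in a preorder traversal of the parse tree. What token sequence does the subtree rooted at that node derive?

[X [Y [Y [Y [Z var]] * [Z b]] * [Z b]] <> [X [Y [Z b]]]]

b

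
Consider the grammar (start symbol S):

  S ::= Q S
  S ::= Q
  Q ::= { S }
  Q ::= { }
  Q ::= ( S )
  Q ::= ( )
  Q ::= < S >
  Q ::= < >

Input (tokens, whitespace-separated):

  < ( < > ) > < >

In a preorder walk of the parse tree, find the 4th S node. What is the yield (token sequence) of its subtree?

[S [Q < [S [Q ( [S [Q < >]] )]] >] [S [Q < >]]]

< >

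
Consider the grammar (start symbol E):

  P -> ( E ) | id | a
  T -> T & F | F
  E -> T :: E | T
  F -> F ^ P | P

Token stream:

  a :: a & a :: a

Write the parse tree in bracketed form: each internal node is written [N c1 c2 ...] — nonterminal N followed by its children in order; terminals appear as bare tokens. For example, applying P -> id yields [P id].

E
T :: E
F :: E
P :: E
a :: E
a :: T :: E
a :: T & F :: E
a :: F & F :: E
a :: P & F :: E
a :: a & F :: E
a :: a & P :: E
a :: a & a :: E
a :: a & a :: T
a :: a & a :: F
a :: a & a :: P
a :: a & a :: a

[E [T [F [P a]]] :: [E [T [T [F [P a]]] & [F [P a]]] :: [E [T [F [P a]]]]]]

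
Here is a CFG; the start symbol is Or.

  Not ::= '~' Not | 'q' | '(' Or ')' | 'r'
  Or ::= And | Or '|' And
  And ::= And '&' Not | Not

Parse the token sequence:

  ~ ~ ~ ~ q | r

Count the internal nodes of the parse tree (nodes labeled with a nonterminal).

[Or [Or [And [Not ~ [Not ~ [Not ~ [Not ~ [Not q]]]]]]] | [And [Not r]]]

10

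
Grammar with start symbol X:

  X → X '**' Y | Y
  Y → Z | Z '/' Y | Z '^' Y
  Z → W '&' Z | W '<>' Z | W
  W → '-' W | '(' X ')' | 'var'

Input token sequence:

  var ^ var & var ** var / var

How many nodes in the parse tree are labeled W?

[X [X [Y [Z [W var]] ^ [Y [Z [W var] & [Z [W var]]]]]] ** [Y [Z [W var]] / [Y [Z [W var]]]]]

5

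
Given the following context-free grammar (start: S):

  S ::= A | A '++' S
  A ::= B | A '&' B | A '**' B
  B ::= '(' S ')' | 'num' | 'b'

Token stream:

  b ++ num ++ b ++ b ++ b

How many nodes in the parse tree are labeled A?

5

[S [A [B b]] ++ [S [A [B num]] ++ [S [A [B b]] ++ [S [A [B b]] ++ [S [A [B b]]]]]]]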